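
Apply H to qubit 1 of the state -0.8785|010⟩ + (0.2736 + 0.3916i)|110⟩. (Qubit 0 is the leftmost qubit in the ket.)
-0.6212|000⟩ + 0.6212|010⟩ + (0.1935 + 0.2769i)|100⟩ + (-0.1935 - 0.2769i)|110⟩

H on qubit 1 mixes each pair of kets that differ only in qubit 1: amplitudes (a, b) of (|…0…⟩, |…1…⟩) become ((a + b)/√2, (a − b)/√2). Kets absent from the input have amplitude 0.
(|000⟩, |010⟩): (a, b) = (0, -0.8785) → (-0.6212, 0.6212)
(|100⟩, |110⟩): (a, b) = (0, (0.2736 + 0.3916i)) → ((0.1935 + 0.2769i), (-0.1935 - 0.2769i))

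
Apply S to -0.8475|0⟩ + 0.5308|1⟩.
-0.8475|0⟩ + 0.5308i|1⟩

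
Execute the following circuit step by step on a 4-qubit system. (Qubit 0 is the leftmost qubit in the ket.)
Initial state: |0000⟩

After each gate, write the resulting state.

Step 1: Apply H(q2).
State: 1/√2|0000⟩ + 1/√2|0010⟩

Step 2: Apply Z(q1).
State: 1/√2|0000⟩ + 1/√2|0010⟩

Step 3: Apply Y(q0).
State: (1/√2)i|1000⟩ + (1/√2)i|1010⟩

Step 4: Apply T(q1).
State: (1/√2)i|1000⟩ + (1/√2)i|1010⟩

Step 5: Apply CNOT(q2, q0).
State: (1/√2)i|0010⟩ + (1/√2)i|1000⟩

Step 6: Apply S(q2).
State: -1/√2|0010⟩ + (1/√2)i|1000⟩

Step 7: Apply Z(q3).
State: -1/√2|0010⟩ + (1/√2)i|1000⟩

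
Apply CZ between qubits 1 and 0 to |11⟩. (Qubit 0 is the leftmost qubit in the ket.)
-|11⟩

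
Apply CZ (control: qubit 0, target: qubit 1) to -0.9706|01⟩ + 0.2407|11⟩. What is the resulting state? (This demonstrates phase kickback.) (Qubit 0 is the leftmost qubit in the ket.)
-0.9706|01⟩ - 0.2407|11⟩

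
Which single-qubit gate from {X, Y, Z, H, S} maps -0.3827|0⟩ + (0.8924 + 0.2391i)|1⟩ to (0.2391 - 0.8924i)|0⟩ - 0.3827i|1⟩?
Y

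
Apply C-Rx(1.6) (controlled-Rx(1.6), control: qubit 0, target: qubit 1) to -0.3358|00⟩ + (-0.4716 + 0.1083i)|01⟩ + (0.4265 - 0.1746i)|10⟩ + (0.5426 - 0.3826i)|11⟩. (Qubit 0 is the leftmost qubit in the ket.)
-0.3358|00⟩ + (-0.4716 + 0.1083i)|01⟩ + (0.02268 - 0.5109i)|10⟩ + (0.2528 - 0.5725i)|11⟩

C-Rx(1.6) leaves the control-|0⟩ kets |00⟩, |01⟩ unchanged and applies Rx(1.6) to qubit 1 on the control-|1⟩ pair (|10⟩, |11⟩).
Rx(1.6) = [[cos(θ/2), −i·sin(θ/2)], [−i·sin(θ/2), cos(θ/2)]]; θ = 1.6, cos(θ/2) ≈ 0.696707, sin(θ/2) ≈ 0.717356.
With a = amp(|10⟩) = (0.4265 - 0.1746i) and b = amp(|11⟩) = (0.5426 - 0.3826i):
new amp(|10⟩) = (0.696707)·a + (-0.717356i)·b = (0.02268 - 0.5109i)
new amp(|11⟩) = (-0.717356i)·a + (0.696707)·b = (0.2528 - 0.5725i)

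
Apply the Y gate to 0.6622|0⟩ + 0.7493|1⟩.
-0.7493i|0⟩ + 0.6622i|1⟩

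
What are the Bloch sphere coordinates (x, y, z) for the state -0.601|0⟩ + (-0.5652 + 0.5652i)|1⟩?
(0.6794, -0.6794, -0.2777)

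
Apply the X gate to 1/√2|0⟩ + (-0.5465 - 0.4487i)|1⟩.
(-0.5465 - 0.4487i)|0⟩ + 1/√2|1⟩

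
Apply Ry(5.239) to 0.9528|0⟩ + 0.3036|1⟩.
-0.9773|0⟩ + 0.212|1⟩

Ry(5.239) = [[cos(θ/2), −sin(θ/2)], [sin(θ/2), cos(θ/2)]]; θ = 5.239, cos(θ/2) ≈ -0.866777, sin(θ/2) ≈ 0.498695.
With a = amp(|0⟩) = 0.9528 and b = amp(|1⟩) = 0.3036:
new amp(|0⟩) = (-0.866777)·a + (-0.498695)·b = -0.9773
new amp(|1⟩) = (0.498695)·a + (-0.866777)·b = 0.212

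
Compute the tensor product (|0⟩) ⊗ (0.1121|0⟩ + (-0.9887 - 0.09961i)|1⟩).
0.1121|00⟩ + (-0.9887 - 0.09961i)|01⟩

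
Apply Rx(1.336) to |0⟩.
0.7851|0⟩ - 0.6194i|1⟩

Rx(1.336) = [[cos(θ/2), −i·sin(θ/2)], [−i·sin(θ/2), cos(θ/2)]]; θ = 1.336, cos(θ/2) ≈ 0.785062, sin(θ/2) ≈ 0.619417.
With a = amp(|0⟩) = 1 and b = amp(|1⟩) = 0:
new amp(|0⟩) = (0.785062)·a + (-0.619417i)·b = 0.7851
new amp(|1⟩) = (-0.619417i)·a + (0.785062)·b = -0.6194i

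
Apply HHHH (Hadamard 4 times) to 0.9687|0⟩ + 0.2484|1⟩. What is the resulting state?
0.9687|0⟩ + 0.2484|1⟩

H² = I, so an even number of Hadamards cancels: H^4 = I and the state is unchanged.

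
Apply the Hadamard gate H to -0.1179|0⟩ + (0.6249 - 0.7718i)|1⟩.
(0.3585 - 0.5457i)|0⟩ + (-0.5252 + 0.5457i)|1⟩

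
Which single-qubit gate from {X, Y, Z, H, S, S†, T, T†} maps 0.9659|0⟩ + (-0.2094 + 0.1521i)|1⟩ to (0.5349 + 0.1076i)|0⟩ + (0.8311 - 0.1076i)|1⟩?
H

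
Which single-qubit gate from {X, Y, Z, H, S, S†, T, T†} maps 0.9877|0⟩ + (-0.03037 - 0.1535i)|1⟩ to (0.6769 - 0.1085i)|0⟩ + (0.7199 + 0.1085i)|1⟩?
H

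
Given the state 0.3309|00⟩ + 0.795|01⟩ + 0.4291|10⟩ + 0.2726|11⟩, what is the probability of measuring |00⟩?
0.1095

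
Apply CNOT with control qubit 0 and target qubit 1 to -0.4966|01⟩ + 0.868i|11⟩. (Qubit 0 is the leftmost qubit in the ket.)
-0.4966|01⟩ + 0.868i|10⟩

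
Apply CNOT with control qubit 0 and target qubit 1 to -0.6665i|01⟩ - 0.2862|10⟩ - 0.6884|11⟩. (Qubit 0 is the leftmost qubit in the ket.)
-0.6665i|01⟩ - 0.6884|10⟩ - 0.2862|11⟩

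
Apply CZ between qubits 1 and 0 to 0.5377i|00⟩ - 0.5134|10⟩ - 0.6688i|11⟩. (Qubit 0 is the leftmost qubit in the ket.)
0.5377i|00⟩ - 0.5134|10⟩ + 0.6688i|11⟩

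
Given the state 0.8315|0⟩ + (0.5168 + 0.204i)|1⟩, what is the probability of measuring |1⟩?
0.3087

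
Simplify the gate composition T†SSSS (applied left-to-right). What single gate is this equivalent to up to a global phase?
T†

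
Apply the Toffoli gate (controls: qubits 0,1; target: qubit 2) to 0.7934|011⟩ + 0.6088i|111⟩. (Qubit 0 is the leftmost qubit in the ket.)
0.7934|011⟩ + 0.6088i|110⟩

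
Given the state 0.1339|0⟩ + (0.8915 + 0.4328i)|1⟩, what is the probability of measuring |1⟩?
0.9821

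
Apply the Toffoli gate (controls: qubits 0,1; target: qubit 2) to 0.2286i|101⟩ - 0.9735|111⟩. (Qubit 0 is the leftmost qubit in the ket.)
0.2286i|101⟩ - 0.9735|110⟩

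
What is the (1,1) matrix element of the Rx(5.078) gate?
-0.8239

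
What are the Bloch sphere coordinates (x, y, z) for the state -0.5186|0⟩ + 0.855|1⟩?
(-0.8868, 0, -0.4621)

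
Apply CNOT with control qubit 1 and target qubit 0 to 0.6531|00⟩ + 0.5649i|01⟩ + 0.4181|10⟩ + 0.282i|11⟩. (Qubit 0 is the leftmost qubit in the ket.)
0.6531|00⟩ + 0.282i|01⟩ + 0.4181|10⟩ + 0.5649i|11⟩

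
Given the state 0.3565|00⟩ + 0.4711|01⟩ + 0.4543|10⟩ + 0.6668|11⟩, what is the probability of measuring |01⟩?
0.2219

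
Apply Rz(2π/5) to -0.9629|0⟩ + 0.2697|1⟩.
(-0.779 + 0.566i)|0⟩ + (0.2182 + 0.1585i)|1⟩

Rz(2π/5) = [[e^(−iθ/2), 0], [0, e^(iθ/2)]] with e^(±iθ/2) = cos(θ/2) ± i·sin(θ/2); θ = 2π/5, cos(θ/2) ≈ 0.809017, sin(θ/2) ≈ 0.587785.
With a = amp(|0⟩) = -0.9629 and b = amp(|1⟩) = 0.2697:
new amp(|0⟩) = (0.809017 - 0.587785i)·a = (-0.779 + 0.566i)
new amp(|1⟩) = (0.809017 + 0.587785i)·b = (0.2182 + 0.1585i)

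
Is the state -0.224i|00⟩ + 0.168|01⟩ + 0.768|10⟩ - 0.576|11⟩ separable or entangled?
Entangled

Writing the state as a|00⟩ + b|01⟩ + c|10⟩ + d|11⟩, it is a product state iff ad − bc = 0.
Here (a, b, c, d) = (-0.224i, 0.168, 0.768, -0.576): ad − bc = (-0.224i)(-0.576) − (0.168)(0.768) = (-0.129 + 0.129i) ≠ 0, so the state is entangled.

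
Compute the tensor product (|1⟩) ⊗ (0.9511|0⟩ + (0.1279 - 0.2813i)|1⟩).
0.9511|10⟩ + (0.1279 - 0.2813i)|11⟩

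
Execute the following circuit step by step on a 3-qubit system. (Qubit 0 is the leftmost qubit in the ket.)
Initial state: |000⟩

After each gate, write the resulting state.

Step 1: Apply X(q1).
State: |010⟩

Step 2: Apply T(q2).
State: |010⟩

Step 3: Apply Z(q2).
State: |010⟩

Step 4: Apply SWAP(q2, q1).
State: |001⟩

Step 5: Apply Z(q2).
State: -|001⟩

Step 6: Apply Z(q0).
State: -|001⟩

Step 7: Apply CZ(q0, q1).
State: -|001⟩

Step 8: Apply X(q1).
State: -|011⟩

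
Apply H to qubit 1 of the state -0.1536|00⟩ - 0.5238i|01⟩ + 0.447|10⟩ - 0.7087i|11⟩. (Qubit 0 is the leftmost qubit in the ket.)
(-0.1086 - 0.3704i)|00⟩ + (-0.1086 + 0.3704i)|01⟩ + (0.3161 - 0.5011i)|10⟩ + (0.3161 + 0.5011i)|11⟩

H on qubit 1 mixes each pair of kets that differ only in qubit 1: amplitudes (a, b) of (|…0…⟩, |…1…⟩) become ((a + b)/√2, (a − b)/√2). Kets absent from the input have amplitude 0.
(|00⟩, |01⟩): (a, b) = (-0.1536, -0.5238i) → ((-0.1086 - 0.3704i), (-0.1086 + 0.3704i))
(|10⟩, |11⟩): (a, b) = (0.447, -0.7087i) → ((0.3161 - 0.5011i), (0.3161 + 0.5011i))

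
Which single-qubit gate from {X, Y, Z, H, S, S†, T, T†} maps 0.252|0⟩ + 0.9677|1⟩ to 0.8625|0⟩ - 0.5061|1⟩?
H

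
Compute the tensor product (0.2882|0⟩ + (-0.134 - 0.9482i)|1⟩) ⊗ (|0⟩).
0.2882|00⟩ + (-0.134 - 0.9482i)|10⟩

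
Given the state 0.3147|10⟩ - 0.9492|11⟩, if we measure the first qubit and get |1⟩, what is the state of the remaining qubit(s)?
0.3147|0⟩ - 0.9492|1⟩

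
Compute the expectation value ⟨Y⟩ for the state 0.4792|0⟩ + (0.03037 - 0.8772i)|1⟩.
-0.8407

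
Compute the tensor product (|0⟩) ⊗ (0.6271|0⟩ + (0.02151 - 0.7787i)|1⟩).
0.6271|00⟩ + (0.02151 - 0.7787i)|01⟩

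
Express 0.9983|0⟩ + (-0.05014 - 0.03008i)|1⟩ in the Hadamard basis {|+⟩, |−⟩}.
(0.6705 - 0.02127i)|+⟩ + (0.7414 + 0.02127i)|−⟩

With |ψ⟩ = α|0⟩ + β|1⟩, the Hadamard-basis coefficients are ⟨+|ψ⟩ = (α + β)/√2 and ⟨−|ψ⟩ = (α − β)/√2.
Here α = 0.9983, β = (-0.05014 - 0.03008i): (α + β)/√2 = (0.6705 - 0.02127i), (α − β)/√2 = (0.7414 + 0.02127i).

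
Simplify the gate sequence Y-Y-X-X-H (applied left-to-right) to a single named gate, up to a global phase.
H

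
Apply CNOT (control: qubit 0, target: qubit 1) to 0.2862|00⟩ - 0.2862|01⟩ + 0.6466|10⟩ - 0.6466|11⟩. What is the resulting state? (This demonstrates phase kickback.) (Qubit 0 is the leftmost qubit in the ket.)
0.2862|00⟩ - 0.2862|01⟩ - 0.6466|10⟩ + 0.6466|11⟩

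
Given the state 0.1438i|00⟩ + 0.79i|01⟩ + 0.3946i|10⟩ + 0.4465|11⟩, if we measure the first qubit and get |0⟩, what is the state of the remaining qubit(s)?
0.1791i|0⟩ + 0.9838i|1⟩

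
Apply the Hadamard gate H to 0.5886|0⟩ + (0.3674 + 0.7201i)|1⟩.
(0.676 + 0.5092i)|0⟩ + (0.1564 - 0.5092i)|1⟩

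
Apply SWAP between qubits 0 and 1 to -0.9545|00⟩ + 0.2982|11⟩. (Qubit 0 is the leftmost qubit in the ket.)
-0.9545|00⟩ + 0.2982|11⟩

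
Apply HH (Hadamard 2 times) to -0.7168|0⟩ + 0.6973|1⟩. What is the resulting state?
-0.7168|0⟩ + 0.6973|1⟩

H² = I, so an even number of Hadamards cancels: H^2 = I and the state is unchanged.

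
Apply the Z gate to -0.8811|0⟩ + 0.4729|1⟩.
-0.8811|0⟩ - 0.4729|1⟩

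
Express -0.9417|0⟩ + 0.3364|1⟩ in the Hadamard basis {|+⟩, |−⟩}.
-0.428|+⟩ - 0.9038|−⟩

With |ψ⟩ = α|0⟩ + β|1⟩, the Hadamard-basis coefficients are ⟨+|ψ⟩ = (α + β)/√2 and ⟨−|ψ⟩ = (α − β)/√2.
Here α = -0.9417, β = 0.3364: (α + β)/√2 = -0.428, (α − β)/√2 = -0.9038.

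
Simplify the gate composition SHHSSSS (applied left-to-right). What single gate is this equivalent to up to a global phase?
S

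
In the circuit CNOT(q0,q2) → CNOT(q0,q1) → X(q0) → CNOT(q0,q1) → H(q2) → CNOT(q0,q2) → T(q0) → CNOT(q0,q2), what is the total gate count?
8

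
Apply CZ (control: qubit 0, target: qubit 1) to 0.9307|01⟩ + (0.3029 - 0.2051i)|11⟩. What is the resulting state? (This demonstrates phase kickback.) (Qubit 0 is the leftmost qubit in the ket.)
0.9307|01⟩ + (-0.3029 + 0.2051i)|11⟩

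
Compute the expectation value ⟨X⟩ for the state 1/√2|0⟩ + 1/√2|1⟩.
1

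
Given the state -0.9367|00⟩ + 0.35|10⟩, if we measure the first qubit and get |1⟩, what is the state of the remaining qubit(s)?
|0⟩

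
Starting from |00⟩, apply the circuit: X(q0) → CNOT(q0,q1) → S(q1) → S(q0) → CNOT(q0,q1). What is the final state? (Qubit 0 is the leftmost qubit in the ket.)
-|10⟩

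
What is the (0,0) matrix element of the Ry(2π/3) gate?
1/2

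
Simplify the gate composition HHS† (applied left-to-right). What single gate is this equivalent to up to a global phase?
S†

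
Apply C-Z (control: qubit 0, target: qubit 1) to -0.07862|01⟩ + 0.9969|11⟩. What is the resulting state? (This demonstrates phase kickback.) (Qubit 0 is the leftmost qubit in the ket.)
-0.07862|01⟩ - 0.9969|11⟩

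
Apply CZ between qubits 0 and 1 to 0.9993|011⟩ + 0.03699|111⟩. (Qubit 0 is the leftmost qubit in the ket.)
0.9993|011⟩ - 0.03699|111⟩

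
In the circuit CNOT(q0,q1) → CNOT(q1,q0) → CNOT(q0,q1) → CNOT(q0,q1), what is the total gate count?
4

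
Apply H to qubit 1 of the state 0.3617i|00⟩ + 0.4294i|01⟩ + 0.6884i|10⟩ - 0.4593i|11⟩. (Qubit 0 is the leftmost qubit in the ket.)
0.5594i|00⟩ - 0.04787i|01⟩ + 0.162i|10⟩ + 0.8115i|11⟩

H on qubit 1 mixes each pair of kets that differ only in qubit 1: amplitudes (a, b) of (|…0…⟩, |…1…⟩) become ((a + b)/√2, (a − b)/√2). Kets absent from the input have amplitude 0.
(|00⟩, |01⟩): (a, b) = (0.3617i, 0.4294i) → (0.5594i, -0.04787i)
(|10⟩, |11⟩): (a, b) = (0.6884i, -0.4593i) → (0.162i, 0.8115i)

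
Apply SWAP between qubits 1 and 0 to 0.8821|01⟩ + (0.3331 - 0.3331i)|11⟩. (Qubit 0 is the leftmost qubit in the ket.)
0.8821|10⟩ + (0.3331 - 0.3331i)|11⟩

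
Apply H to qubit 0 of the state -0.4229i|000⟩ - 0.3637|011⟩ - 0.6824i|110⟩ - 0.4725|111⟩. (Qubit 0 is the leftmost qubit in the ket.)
-0.299i|000⟩ - 0.4825i|010⟩ - 0.5913|011⟩ - 0.299i|100⟩ + 0.4825i|110⟩ + 0.07693|111⟩

H on qubit 0 mixes each pair of kets that differ only in qubit 0: amplitudes (a, b) of (|…0…⟩, |…1…⟩) become ((a + b)/√2, (a − b)/√2). Kets absent from the input have amplitude 0.
(|000⟩, |100⟩): (a, b) = (-0.4229i, 0) → (-0.299i, -0.299i)
(|010⟩, |110⟩): (a, b) = (0, -0.6824i) → (-0.4825i, 0.4825i)
(|011⟩, |111⟩): (a, b) = (-0.3637, -0.4725) → (-0.5913, 0.07693)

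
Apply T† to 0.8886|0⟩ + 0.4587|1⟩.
0.8886|0⟩ + (0.3243 - 0.3243i)|1⟩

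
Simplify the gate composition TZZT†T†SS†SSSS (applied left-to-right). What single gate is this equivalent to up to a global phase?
T†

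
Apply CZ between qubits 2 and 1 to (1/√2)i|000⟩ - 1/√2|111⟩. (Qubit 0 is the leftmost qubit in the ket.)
(1/√2)i|000⟩ + 1/√2|111⟩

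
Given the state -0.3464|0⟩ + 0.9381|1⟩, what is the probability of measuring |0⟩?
0.12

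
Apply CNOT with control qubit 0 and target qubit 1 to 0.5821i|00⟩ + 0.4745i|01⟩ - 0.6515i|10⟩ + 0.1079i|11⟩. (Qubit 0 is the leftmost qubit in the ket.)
0.5821i|00⟩ + 0.4745i|01⟩ + 0.1079i|10⟩ - 0.6515i|11⟩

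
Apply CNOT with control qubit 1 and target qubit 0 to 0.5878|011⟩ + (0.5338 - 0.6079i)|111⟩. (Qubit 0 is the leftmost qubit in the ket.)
(0.5338 - 0.6079i)|011⟩ + 0.5878|111⟩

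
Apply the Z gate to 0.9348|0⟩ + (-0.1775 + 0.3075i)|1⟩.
0.9348|0⟩ + (0.1775 - 0.3075i)|1⟩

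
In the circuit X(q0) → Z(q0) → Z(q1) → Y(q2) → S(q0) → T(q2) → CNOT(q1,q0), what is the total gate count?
7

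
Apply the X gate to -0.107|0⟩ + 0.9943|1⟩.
0.9943|0⟩ - 0.107|1⟩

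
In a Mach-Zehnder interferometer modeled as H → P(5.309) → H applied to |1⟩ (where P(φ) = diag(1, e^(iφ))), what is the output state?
(0.2191 + 0.4136i)|0⟩ + (0.7809 - 0.4136i)|1⟩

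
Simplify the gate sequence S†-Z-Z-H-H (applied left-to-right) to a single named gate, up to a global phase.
S†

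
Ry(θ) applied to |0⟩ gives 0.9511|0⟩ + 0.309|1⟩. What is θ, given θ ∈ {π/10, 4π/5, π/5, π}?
π/5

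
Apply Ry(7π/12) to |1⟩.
-0.7934|0⟩ + 0.6088|1⟩

Ry(7π/12) = [[cos(θ/2), −sin(θ/2)], [sin(θ/2), cos(θ/2)]]; θ = 7π/12, cos(θ/2) ≈ 0.608761, sin(θ/2) ≈ 0.793353.
With a = amp(|0⟩) = 0 and b = amp(|1⟩) = 1:
new amp(|0⟩) = (0.608761)·a + (-0.793353)·b = -0.7934
new amp(|1⟩) = (0.793353)·a + (0.608761)·b = 0.6088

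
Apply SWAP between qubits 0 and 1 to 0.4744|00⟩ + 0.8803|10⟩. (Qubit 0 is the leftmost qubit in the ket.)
0.4744|00⟩ + 0.8803|01⟩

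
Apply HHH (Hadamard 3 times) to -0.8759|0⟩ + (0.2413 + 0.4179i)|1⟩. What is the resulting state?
(-0.4487 + 0.2955i)|0⟩ + (-0.79 - 0.2955i)|1⟩

H² = I, so H^3 = H: a single Hadamard. With (a, b) = (-0.8759, (0.2413 + 0.4179i)), H gives ((a + b)/√2, (a − b)/√2) = ((-0.4487 + 0.2955i), (-0.79 - 0.2955i)).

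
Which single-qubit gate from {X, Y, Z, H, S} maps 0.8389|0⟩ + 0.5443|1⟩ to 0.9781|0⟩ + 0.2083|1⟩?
H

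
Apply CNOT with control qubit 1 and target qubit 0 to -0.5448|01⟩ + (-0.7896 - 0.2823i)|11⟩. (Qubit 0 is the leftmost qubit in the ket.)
(-0.7896 - 0.2823i)|01⟩ - 0.5448|11⟩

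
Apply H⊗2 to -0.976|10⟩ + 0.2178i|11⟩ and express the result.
(-0.488 + 0.1089i)|00⟩ + (-0.488 - 0.1089i)|01⟩ + (0.488 - 0.1089i)|10⟩ + (0.488 + 0.1089i)|11⟩

H⊗2 gives amp(|y⟩) = (1/2) Σ_x (−1)^(x·y) amp(|x⟩), where x·y is the number of positions in which both x and y have a 1.
|00⟩: (-0.976 + 0.2178i)/2 = (-0.488 + 0.1089i)
|01⟩: (-0.976 - 0.2178i)/2 = (-0.488 - 0.1089i)
|10⟩: (0.976 - 0.2178i)/2 = (0.488 - 0.1089i)
|11⟩: (0.976 + 0.2178i)/2 = (0.488 + 0.1089i)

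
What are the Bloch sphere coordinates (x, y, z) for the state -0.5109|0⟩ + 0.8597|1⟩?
(-0.8784, 0, -0.4781)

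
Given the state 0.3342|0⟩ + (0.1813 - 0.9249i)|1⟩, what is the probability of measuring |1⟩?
0.8883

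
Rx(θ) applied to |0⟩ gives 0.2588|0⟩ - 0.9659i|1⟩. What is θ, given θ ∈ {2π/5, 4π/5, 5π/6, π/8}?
5π/6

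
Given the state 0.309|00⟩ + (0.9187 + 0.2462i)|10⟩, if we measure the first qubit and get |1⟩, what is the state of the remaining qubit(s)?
(0.9659 + 0.2589i)|0⟩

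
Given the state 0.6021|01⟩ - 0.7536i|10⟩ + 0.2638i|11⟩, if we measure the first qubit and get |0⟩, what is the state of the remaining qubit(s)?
|1⟩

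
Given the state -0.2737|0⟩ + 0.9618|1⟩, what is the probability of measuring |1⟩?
0.9251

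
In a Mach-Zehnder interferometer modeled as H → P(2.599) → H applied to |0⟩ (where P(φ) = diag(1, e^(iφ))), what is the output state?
(0.07181 + 0.2582i)|0⟩ + (0.9282 - 0.2582i)|1⟩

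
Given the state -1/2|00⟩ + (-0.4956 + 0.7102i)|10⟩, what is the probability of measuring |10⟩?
0.75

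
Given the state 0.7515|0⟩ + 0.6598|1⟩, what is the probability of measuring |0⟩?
0.5648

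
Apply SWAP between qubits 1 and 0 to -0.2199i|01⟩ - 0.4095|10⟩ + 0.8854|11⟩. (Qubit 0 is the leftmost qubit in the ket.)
-0.4095|01⟩ - 0.2199i|10⟩ + 0.8854|11⟩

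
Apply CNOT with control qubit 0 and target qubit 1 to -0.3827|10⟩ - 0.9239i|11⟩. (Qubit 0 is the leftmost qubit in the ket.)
-0.9239i|10⟩ - 0.3827|11⟩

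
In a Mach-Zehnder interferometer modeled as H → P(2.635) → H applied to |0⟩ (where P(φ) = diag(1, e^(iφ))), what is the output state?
(0.0628 + 0.2426i)|0⟩ + (0.9372 - 0.2426i)|1⟩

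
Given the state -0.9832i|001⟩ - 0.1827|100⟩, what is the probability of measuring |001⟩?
0.9667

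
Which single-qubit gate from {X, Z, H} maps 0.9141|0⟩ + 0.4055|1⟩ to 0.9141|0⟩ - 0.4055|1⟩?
Z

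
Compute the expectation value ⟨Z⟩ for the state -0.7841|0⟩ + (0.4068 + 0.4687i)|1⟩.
0.2296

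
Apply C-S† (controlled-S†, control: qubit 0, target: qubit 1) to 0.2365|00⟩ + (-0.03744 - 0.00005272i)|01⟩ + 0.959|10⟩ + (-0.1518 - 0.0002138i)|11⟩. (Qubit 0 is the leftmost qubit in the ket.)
0.2365|00⟩ + (-0.03744 - 0.00005272i)|01⟩ + 0.959|10⟩ + (-0.0002138 + 0.1518i)|11⟩

C-S† leaves the control-|0⟩ kets |00⟩, |01⟩ unchanged and applies S† to qubit 1 on the control-|1⟩ pair (|10⟩, |11⟩).
S† = [[1, 0], [0, -i]].
With a = amp(|10⟩) = 0.959 and b = amp(|11⟩) = (-0.1518 - 0.0002138i):
new amp(|10⟩) = (1)·a = 0.959
new amp(|11⟩) = (-i)·b = (-0.0002138 + 0.1518i)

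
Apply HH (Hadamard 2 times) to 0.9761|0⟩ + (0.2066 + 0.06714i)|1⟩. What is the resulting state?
0.9761|0⟩ + (0.2066 + 0.06714i)|1⟩

H² = I, so an even number of Hadamards cancels: H^2 = I and the state is unchanged.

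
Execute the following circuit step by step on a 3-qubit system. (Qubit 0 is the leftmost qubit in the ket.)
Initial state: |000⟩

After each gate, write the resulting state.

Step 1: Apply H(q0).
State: 1/√2|000⟩ + 1/√2|100⟩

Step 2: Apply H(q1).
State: 1/2|000⟩ + 1/2|010⟩ + 1/2|100⟩ + 1/2|110⟩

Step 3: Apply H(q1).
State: 1/√2|000⟩ + 1/√2|100⟩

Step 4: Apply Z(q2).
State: 1/√2|000⟩ + 1/√2|100⟩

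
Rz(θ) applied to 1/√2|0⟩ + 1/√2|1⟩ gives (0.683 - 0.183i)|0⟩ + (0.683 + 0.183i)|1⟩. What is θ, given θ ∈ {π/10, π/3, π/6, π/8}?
π/6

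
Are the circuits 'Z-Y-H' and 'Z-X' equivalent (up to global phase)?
No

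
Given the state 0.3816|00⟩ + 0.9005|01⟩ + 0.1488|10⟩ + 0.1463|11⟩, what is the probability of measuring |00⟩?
0.1456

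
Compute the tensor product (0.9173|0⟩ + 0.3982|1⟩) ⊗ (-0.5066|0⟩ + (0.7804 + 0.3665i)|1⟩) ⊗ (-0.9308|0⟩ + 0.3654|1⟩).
0.4325|000⟩ - 0.1698|001⟩ + (-0.6663 - 0.3129i)|010⟩ + (0.2616 + 0.1228i)|011⟩ + 0.1878|100⟩ - 0.07371|101⟩ + (-0.2893 - 0.1358i)|110⟩ + (0.1135 + 0.05333i)|111⟩

amp(|b₁b₂…⟩) = product of the factor amplitudes for bits b₁, b₂, …; only kets whose every factor amplitude is nonzero survive.
|000⟩: (0.9173)(-0.5066)(-0.9308) = 0.4325
|001⟩: (0.9173)(-0.5066)(0.3654) = -0.1698
|010⟩: (0.9173)(0.7804 + 0.3665i)(-0.9308) = (-0.6663 - 0.3129i)
|011⟩: (0.9173)(0.7804 + 0.3665i)(0.3654) = (0.2616 + 0.1228i)
|100⟩: (0.3982)(-0.5066)(-0.9308) = 0.1878
|101⟩: (0.3982)(-0.5066)(0.3654) = -0.07371
|110⟩: (0.3982)(0.7804 + 0.3665i)(-0.9308) = (-0.2893 - 0.1358i)
|111⟩: (0.3982)(0.7804 + 0.3665i)(0.3654) = (0.1135 + 0.05333i)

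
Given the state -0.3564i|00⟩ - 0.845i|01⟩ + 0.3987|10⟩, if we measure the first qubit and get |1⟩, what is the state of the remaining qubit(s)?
|0⟩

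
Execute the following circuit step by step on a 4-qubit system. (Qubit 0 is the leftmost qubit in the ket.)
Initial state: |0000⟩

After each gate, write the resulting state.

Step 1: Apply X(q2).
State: |0010⟩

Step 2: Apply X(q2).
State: |0000⟩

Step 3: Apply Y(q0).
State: i|1000⟩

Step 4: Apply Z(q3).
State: i|1000⟩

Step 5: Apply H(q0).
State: (1/√2)i|0000⟩ - (1/√2)i|1000⟩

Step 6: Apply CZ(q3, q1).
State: (1/√2)i|0000⟩ - (1/√2)i|1000⟩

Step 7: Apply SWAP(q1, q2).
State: (1/√2)i|0000⟩ - (1/√2)i|1000⟩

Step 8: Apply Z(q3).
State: (1/√2)i|0000⟩ - (1/√2)i|1000⟩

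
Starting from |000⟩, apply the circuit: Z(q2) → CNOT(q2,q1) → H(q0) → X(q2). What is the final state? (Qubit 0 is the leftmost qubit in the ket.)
1/√2|001⟩ + 1/√2|101⟩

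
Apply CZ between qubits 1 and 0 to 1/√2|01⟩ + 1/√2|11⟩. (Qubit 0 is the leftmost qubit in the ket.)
1/√2|01⟩ - 1/√2|11⟩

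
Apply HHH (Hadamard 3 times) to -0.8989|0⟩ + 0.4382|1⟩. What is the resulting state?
-0.3258|0⟩ - 0.9455|1⟩

H² = I, so H^3 = H: a single Hadamard. With (a, b) = (-0.8989, 0.4382), H gives ((a + b)/√2, (a − b)/√2) = (-0.3258, -0.9455).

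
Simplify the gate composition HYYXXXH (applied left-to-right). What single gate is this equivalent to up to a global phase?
Z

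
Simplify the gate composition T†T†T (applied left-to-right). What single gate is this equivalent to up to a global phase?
T†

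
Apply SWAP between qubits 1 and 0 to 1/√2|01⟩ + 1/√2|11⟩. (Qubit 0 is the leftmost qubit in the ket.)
1/√2|10⟩ + 1/√2|11⟩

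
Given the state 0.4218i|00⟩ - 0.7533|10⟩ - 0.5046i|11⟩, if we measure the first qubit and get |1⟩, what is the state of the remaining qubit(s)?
-0.8308|0⟩ - 0.5565i|1⟩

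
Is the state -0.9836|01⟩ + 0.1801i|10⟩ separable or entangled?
Entangled

Writing the state as a|00⟩ + b|01⟩ + c|10⟩ + d|11⟩, it is a product state iff ad − bc = 0.
Here (a, b, c, d) = (0, -0.9836, 0.1801i, 0): ad − bc = (0)(0) − (-0.9836)(0.1801i) = 0.1771i ≠ 0, so the state is entangled.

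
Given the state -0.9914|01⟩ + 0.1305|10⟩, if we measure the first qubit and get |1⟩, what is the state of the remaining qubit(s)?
|0⟩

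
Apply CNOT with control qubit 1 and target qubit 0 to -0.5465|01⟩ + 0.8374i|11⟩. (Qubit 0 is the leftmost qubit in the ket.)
0.8374i|01⟩ - 0.5465|11⟩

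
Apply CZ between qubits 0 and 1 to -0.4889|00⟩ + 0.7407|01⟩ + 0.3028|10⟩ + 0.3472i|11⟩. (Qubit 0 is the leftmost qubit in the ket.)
-0.4889|00⟩ + 0.7407|01⟩ + 0.3028|10⟩ - 0.3472i|11⟩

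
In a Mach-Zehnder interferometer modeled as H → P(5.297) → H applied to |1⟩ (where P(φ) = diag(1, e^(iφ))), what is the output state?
(0.2241 + 0.417i)|0⟩ + (0.7759 - 0.417i)|1⟩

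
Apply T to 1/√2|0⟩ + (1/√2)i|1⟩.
1/√2|0⟩ + (-1/2 + (1/2)i)|1⟩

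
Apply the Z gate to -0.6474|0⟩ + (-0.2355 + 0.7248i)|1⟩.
-0.6474|0⟩ + (0.2355 - 0.7248i)|1⟩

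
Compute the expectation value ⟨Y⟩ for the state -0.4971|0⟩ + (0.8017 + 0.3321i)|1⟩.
-0.3302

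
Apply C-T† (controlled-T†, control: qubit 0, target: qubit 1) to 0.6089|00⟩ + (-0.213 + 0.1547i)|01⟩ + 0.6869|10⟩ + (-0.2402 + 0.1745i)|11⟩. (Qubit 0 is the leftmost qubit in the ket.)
0.6089|00⟩ + (-0.213 + 0.1547i)|01⟩ + 0.6869|10⟩ + (-0.04646 + 0.2932i)|11⟩

C-T† leaves the control-|0⟩ kets |00⟩, |01⟩ unchanged and applies T† to qubit 1 on the control-|1⟩ pair (|10⟩, |11⟩).
T† = [[1, 0], [0, (1/√2 - (1/√2)i)]].
With a = amp(|10⟩) = 0.6869 and b = amp(|11⟩) = (-0.2402 + 0.1745i):
new amp(|10⟩) = (1)·a = 0.6869
new amp(|11⟩) = (1/√2 - (1/√2)i)·b = (-0.04646 + 0.2932i)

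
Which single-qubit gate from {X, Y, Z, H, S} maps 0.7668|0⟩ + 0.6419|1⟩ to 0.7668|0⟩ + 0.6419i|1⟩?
S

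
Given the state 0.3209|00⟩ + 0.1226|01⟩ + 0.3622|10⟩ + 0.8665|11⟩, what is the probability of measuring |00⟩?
0.103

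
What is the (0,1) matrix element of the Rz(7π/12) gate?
0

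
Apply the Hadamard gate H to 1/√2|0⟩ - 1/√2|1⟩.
|1⟩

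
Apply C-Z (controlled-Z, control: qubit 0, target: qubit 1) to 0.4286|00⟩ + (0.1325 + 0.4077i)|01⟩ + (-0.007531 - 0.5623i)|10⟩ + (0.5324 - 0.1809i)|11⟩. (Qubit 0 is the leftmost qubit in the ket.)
0.4286|00⟩ + (0.1325 + 0.4077i)|01⟩ + (-0.007531 - 0.5623i)|10⟩ + (-0.5324 + 0.1809i)|11⟩

C-Z leaves the control-|0⟩ kets |00⟩, |01⟩ unchanged and applies Z to qubit 1 on the control-|1⟩ pair (|10⟩, |11⟩).
Z = [[1, 0], [0, -1]].
With a = amp(|10⟩) = (-0.007531 - 0.5623i) and b = amp(|11⟩) = (0.5324 - 0.1809i):
new amp(|10⟩) = (1)·a = (-0.007531 - 0.5623i)
new amp(|11⟩) = (-1)·b = (-0.5324 + 0.1809i)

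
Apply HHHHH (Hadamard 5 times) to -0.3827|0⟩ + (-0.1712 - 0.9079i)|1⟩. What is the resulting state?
(-0.3917 - 0.642i)|0⟩ + (-0.1496 + 0.642i)|1⟩

H² = I, so H^5 = H: a single Hadamard. With (a, b) = (-0.3827, (-0.1712 - 0.9079i)), H gives ((a + b)/√2, (a − b)/√2) = ((-0.3917 - 0.642i), (-0.1496 + 0.642i)).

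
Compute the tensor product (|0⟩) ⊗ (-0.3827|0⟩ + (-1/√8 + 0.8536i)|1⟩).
-0.3827|00⟩ + (-1/√8 + 0.8536i)|01⟩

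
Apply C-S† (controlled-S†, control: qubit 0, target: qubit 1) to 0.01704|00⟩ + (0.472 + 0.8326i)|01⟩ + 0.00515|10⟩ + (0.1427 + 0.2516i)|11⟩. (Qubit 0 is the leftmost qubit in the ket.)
0.01704|00⟩ + (0.472 + 0.8326i)|01⟩ + 0.00515|10⟩ + (0.2516 - 0.1427i)|11⟩

C-S† leaves the control-|0⟩ kets |00⟩, |01⟩ unchanged and applies S† to qubit 1 on the control-|1⟩ pair (|10⟩, |11⟩).
S† = [[1, 0], [0, -i]].
With a = amp(|10⟩) = 0.00515 and b = amp(|11⟩) = (0.1427 + 0.2516i):
new amp(|10⟩) = (1)·a = 0.00515
new amp(|11⟩) = (-i)·b = (0.2516 - 0.1427i)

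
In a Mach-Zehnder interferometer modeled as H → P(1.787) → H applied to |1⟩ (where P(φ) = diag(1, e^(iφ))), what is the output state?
(0.6073 - 0.4884i)|0⟩ + (0.3927 + 0.4884i)|1⟩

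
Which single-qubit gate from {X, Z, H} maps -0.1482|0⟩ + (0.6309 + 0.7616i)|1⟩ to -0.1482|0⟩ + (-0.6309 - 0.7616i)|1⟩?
Z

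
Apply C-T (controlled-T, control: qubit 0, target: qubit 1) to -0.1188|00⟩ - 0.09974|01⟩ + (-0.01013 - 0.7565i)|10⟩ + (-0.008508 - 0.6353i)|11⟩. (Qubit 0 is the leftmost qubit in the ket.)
-0.1188|00⟩ - 0.09974|01⟩ + (-0.01013 - 0.7565i)|10⟩ + (0.4432 - 0.4552i)|11⟩

C-T leaves the control-|0⟩ kets |00⟩, |01⟩ unchanged and applies T to qubit 1 on the control-|1⟩ pair (|10⟩, |11⟩).
T = [[1, 0], [0, (1/√2 + (1/√2)i)]].
With a = amp(|10⟩) = (-0.01013 - 0.7565i) and b = amp(|11⟩) = (-0.008508 - 0.6353i):
new amp(|10⟩) = (1)·a = (-0.01013 - 0.7565i)
new amp(|11⟩) = (1/√2 + (1/√2)i)·b = (0.4432 - 0.4552i)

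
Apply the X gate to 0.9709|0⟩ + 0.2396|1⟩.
0.2396|0⟩ + 0.9709|1⟩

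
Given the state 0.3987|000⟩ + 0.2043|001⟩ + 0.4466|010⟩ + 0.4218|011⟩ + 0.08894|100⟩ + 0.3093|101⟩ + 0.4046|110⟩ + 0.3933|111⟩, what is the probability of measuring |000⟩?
0.159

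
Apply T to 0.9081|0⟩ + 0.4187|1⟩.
0.9081|0⟩ + (0.2961 + 0.2961i)|1⟩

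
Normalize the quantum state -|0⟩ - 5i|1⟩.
-0.1961|0⟩ - 0.9806i|1⟩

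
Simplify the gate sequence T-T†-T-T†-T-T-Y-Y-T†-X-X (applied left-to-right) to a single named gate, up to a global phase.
T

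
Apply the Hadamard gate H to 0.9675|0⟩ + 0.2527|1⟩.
0.8628|0⟩ + 0.5054|1⟩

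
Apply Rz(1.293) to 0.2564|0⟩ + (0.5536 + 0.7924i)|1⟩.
(0.2047 - 0.1545i)|0⟩ + (-0.03546 + 0.966i)|1⟩

Rz(1.293) = [[e^(−iθ/2), 0], [0, e^(iθ/2)]] with e^(±iθ/2) = cos(θ/2) ± i·sin(θ/2); θ = 1.293, cos(θ/2) ≈ 0.798197, sin(θ/2) ≈ 0.602396.
With a = amp(|0⟩) = 0.2564 and b = amp(|1⟩) = (0.5536 + 0.7924i):
new amp(|0⟩) = (0.798197 - 0.602396i)·a = (0.2047 - 0.1545i)
new amp(|1⟩) = (0.798197 + 0.602396i)·b = (-0.03546 + 0.966i)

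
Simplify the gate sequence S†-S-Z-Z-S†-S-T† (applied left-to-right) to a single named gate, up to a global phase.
T†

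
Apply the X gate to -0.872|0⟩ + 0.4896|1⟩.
0.4896|0⟩ - 0.872|1⟩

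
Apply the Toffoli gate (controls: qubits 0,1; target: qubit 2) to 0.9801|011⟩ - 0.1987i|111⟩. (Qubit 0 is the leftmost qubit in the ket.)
0.9801|011⟩ - 0.1987i|110⟩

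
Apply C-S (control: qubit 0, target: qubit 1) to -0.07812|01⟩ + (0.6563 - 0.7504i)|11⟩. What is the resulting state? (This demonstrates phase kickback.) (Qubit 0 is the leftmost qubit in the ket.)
-0.07812|01⟩ + (0.7504 + 0.6563i)|11⟩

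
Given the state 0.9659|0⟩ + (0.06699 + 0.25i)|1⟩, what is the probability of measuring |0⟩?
0.933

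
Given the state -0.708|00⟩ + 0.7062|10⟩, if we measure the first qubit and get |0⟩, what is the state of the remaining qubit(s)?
-|0⟩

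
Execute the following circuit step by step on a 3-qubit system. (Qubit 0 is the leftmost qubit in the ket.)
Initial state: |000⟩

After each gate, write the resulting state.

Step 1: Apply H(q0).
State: 1/√2|000⟩ + 1/√2|100⟩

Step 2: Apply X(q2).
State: 1/√2|001⟩ + 1/√2|101⟩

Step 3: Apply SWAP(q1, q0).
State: 1/√2|001⟩ + 1/√2|011⟩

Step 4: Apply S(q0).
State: 1/√2|001⟩ + 1/√2|011⟩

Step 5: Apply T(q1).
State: 1/√2|001⟩ + (1/2 + (1/2)i)|011⟩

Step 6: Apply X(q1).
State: (1/2 + (1/2)i)|001⟩ + 1/√2|011⟩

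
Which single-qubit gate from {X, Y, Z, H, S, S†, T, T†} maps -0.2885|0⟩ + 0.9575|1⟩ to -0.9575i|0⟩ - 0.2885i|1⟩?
Y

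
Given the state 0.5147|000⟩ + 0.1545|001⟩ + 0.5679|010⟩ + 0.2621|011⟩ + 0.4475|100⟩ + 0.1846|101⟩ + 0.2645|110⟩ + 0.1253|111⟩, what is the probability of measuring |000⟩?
0.2649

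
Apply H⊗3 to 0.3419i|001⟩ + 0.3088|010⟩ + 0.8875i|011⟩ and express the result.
(0.1092 + 0.4347i)|000⟩ + (0.1092 - 0.4347i)|001⟩ + (-0.1092 - 0.1929i)|010⟩ + (-0.1092 + 0.1929i)|011⟩ + (0.1092 + 0.4347i)|100⟩ + (0.1092 - 0.4347i)|101⟩ + (-0.1092 - 0.1929i)|110⟩ + (-0.1092 + 0.1929i)|111⟩

H⊗3 gives amp(|y⟩) = (1/2√2) Σ_x (−1)^(x·y) amp(|x⟩), where x·y is the number of positions in which both x and y have a 1.
|000⟩: (0.3419i + 0.3088 + 0.8875i)/(2√2) = (0.1092 + 0.4347i)
|001⟩: (-0.3419i + 0.3088 - 0.8875i)/(2√2) = (0.1092 - 0.4347i)
|010⟩: (0.3419i - 0.3088 - 0.8875i)/(2√2) = (-0.1092 - 0.1929i)
|011⟩: (-0.3419i - 0.3088 + 0.8875i)/(2√2) = (-0.1092 + 0.1929i)
|100⟩: (0.3419i + 0.3088 + 0.8875i)/(2√2) = (0.1092 + 0.4347i)
|101⟩: (-0.3419i + 0.3088 - 0.8875i)/(2√2) = (0.1092 - 0.4347i)
|110⟩: (0.3419i - 0.3088 - 0.8875i)/(2√2) = (-0.1092 - 0.1929i)
|111⟩: (-0.3419i - 0.3088 + 0.8875i)/(2√2) = (-0.1092 + 0.1929i)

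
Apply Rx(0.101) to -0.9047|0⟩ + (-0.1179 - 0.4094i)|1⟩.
(-0.9242 + 0.005951i)|0⟩ + (-0.1177 - 0.3632i)|1⟩

Rx(0.101) = [[cos(θ/2), −i·sin(θ/2)], [−i·sin(θ/2), cos(θ/2)]]; θ = 0.101, cos(θ/2) ≈ 0.998725, sin(θ/2) ≈ 0.0504785.
With a = amp(|0⟩) = -0.9047 and b = amp(|1⟩) = (-0.1179 - 0.4094i):
new amp(|0⟩) = (0.998725)·a + (-0.0504785i)·b = (-0.9242 + 0.005951i)
new amp(|1⟩) = (-0.0504785i)·a + (0.998725)·b = (-0.1177 - 0.3632i)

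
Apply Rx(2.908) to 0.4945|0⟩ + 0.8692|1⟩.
(0.05762 - 0.8633i)|0⟩ + (0.1013 - 0.4911i)|1⟩

Rx(2.908) = [[cos(θ/2), −i·sin(θ/2)], [−i·sin(θ/2), cos(θ/2)]]; θ = 2.908, cos(θ/2) ≈ 0.116531, sin(θ/2) ≈ 0.993187.
With a = amp(|0⟩) = 0.4945 and b = amp(|1⟩) = 0.8692:
new amp(|0⟩) = (0.116531)·a + (-0.993187i)·b = (0.05762 - 0.8633i)
new amp(|1⟩) = (-0.993187i)·a + (0.116531)·b = (0.1013 - 0.4911i)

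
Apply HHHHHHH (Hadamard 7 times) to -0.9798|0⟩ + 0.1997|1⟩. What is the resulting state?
-0.5516|0⟩ - 0.834|1⟩

H² = I, so H^7 = H: a single Hadamard. With (a, b) = (-0.9798, 0.1997), H gives ((a + b)/√2, (a − b)/√2) = (-0.5516, -0.834).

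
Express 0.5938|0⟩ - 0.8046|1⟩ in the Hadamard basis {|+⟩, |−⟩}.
-0.1491|+⟩ + 0.9888|−⟩

With |ψ⟩ = α|0⟩ + β|1⟩, the Hadamard-basis coefficients are ⟨+|ψ⟩ = (α + β)/√2 and ⟨−|ψ⟩ = (α − β)/√2.
Here α = 0.5938, β = -0.8046: (α + β)/√2 = -0.1491, (α − β)/√2 = 0.9888.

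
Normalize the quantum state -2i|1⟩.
-i|1⟩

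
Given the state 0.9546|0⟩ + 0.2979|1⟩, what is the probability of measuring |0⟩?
0.9113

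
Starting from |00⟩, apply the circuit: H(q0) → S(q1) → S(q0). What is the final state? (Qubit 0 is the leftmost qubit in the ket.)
1/√2|00⟩ + (1/√2)i|10⟩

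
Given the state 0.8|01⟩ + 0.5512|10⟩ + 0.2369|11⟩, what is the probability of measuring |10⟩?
0.3038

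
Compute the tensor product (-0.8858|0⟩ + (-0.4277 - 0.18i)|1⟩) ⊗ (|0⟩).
-0.8858|00⟩ + (-0.4277 - 0.18i)|10⟩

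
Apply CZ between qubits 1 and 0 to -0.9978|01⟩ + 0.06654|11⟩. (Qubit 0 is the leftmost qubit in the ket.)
-0.9978|01⟩ - 0.06654|11⟩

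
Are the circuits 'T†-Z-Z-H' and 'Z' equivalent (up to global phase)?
No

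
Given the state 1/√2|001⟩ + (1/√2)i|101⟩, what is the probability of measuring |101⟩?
1/2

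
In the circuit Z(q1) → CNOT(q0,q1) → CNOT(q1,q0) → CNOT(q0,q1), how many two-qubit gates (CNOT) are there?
3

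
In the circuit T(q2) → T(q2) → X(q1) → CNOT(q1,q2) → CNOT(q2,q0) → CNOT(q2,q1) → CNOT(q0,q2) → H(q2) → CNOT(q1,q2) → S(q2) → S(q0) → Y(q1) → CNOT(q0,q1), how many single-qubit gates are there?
7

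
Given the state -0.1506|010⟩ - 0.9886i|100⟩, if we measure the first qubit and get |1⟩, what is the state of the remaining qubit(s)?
-i|00⟩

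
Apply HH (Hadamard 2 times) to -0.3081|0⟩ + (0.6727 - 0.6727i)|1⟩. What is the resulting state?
-0.3081|0⟩ + (0.6727 - 0.6727i)|1⟩

H² = I, so an even number of Hadamards cancels: H^2 = I and the state is unchanged.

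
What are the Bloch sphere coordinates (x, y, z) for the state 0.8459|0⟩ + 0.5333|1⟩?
(0.9022, 0, 0.4311)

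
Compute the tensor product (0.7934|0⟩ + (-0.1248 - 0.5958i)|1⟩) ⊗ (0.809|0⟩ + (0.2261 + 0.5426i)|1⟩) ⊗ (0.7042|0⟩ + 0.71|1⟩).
0.452|000⟩ + 0.4557|001⟩ + (0.1263 + 0.3032i)|010⟩ + (0.1274 + 0.3057i)|011⟩ + (-0.0711 - 0.3394i)|100⟩ + (-0.07168 - 0.3422i)|101⟩ + (0.2078 - 0.1425i)|110⟩ + (0.2095 - 0.1437i)|111⟩

amp(|b₁b₂…⟩) = product of the factor amplitudes for bits b₁, b₂, …; only kets whose every factor amplitude is nonzero survive.
|000⟩: (0.7934)(0.809)(0.7042) = 0.452
|001⟩: (0.7934)(0.809)(0.71) = 0.4557
|010⟩: (0.7934)(0.2261 + 0.5426i)(0.7042) = (0.1263 + 0.3032i)
|011⟩: (0.7934)(0.2261 + 0.5426i)(0.71) = (0.1274 + 0.3057i)
|100⟩: (-0.1248 - 0.5958i)(0.809)(0.7042) = (-0.0711 - 0.3394i)
|101⟩: (-0.1248 - 0.5958i)(0.809)(0.71) = (-0.07168 - 0.3422i)
|110⟩: (-0.1248 - 0.5958i)(0.2261 + 0.5426i)(0.7042) = (0.2078 - 0.1425i)
|111⟩: (-0.1248 - 0.5958i)(0.2261 + 0.5426i)(0.71) = (0.2095 - 0.1437i)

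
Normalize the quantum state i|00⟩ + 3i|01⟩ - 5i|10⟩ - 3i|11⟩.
0.1508i|00⟩ + 0.4523i|01⟩ - 0.7538i|10⟩ - 0.4523i|11⟩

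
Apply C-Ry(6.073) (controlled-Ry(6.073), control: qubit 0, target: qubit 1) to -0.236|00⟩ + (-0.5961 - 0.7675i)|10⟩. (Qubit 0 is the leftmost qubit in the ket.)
-0.236|00⟩ + (0.5928 + 0.7633i)|10⟩ + (-0.06253 - 0.08051i)|11⟩

C-Ry(6.073) leaves the control-|0⟩ kets |00⟩, |01⟩ unchanged and applies Ry(6.073) to qubit 1 on the control-|1⟩ pair (|10⟩, |11⟩).
Ry(6.073) = [[cos(θ/2), −sin(θ/2)], [sin(θ/2), cos(θ/2)]]; θ = 6.073, cos(θ/2) ≈ -0.994483, sin(θ/2) ≈ 0.104899.
With a = amp(|10⟩) = (-0.5961 - 0.7675i) and b = amp(|11⟩) = 0:
new amp(|10⟩) = (-0.994483)·a + (-0.104899)·b = (0.5928 + 0.7633i)
new amp(|11⟩) = (0.104899)·a + (-0.994483)·b = (-0.06253 - 0.08051i)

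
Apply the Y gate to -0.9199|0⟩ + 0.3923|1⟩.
-0.3923i|0⟩ - 0.9199i|1⟩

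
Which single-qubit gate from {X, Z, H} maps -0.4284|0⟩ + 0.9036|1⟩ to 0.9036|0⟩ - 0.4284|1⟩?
X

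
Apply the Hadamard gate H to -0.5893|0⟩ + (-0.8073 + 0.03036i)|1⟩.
(-0.9875 + 0.02147i)|0⟩ + (0.1541 - 0.02147i)|1⟩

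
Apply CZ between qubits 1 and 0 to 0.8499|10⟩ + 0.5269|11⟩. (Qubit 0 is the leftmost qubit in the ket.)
0.8499|10⟩ - 0.5269|11⟩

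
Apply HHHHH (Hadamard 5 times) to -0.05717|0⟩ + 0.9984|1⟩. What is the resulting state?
0.6656|0⟩ - 0.7464|1⟩

H² = I, so H^5 = H: a single Hadamard. With (a, b) = (-0.05717, 0.9984), H gives ((a + b)/√2, (a − b)/√2) = (0.6656, -0.7464).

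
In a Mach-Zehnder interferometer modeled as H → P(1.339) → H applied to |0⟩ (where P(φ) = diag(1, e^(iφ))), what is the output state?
(0.6149 + 0.4866i)|0⟩ + (0.3851 - 0.4866i)|1⟩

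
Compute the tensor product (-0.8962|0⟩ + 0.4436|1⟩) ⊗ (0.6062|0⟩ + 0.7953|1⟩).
-0.5433|00⟩ - 0.7127|01⟩ + 0.2689|10⟩ + 0.3528|11⟩

amp(|b₁b₂…⟩) = product of the factor amplitudes for bits b₁, b₂, …; only kets whose every factor amplitude is nonzero survive.
|00⟩: (-0.8962)(0.6062) = -0.5433
|01⟩: (-0.8962)(0.7953) = -0.7127
|10⟩: (0.4436)(0.6062) = 0.2689
|11⟩: (0.4436)(0.7953) = 0.3528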